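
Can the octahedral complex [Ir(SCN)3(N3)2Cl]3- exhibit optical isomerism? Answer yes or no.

In an octahedral complex each vertex has one trans partner and four cis neighbours.
Systematic placement gives 3 geometric isomers: SCN mer, N3 cis; SCN mer, N3 trans; SCN fac, N3 cis.
Each arrangement has an internal mirror plane or centre of symmetry, so none is chiral.

no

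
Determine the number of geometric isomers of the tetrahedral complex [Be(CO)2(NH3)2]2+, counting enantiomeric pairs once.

All four vertices of a tetrahedron are equivalent and mutually adjacent, so cis/trans isomerism cannot arise.
Only one geometric arrangement is possible.

1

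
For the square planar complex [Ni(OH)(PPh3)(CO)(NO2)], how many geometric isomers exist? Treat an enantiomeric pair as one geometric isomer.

There are 3 geometric isomers: (CO/OH trans, NO2/PPh3 trans); (CO/PPh3 trans, NO2/OH trans); (CO/NO2 trans, OH/PPh3 trans).

3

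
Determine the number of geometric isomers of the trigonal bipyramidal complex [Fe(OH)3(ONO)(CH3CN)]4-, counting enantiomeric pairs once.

In a trigonal bipyramid the two axial positions differ from the three equatorial ones.
Systematic placement gives 4 geometric isomers: ONO equatorial, CH3CN axial; ONO axial, CH3CN axial; ONO equatorial, CH3CN equatorial; ONO axial, CH3CN equatorial.

4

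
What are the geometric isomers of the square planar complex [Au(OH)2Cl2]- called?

A square has two trans pairs of vertices; adjacent vertices are cis.
Working through the distinct placements yields 2 geometric isomers: OH cis; OH trans.

cis and trans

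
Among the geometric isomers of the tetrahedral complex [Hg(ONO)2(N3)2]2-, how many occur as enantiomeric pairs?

All four vertices of a tetrahedron are equivalent and mutually adjacent, so cis/trans isomerism cannot arise.
Only one geometric arrangement is possible.

0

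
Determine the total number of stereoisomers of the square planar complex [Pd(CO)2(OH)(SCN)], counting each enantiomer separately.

In a square planar complex each vertex has one trans partner and two cis neighbours.
There are 2 geometric isomers: CO cis; CO trans.
Each arrangement has an internal mirror plane or centre of symmetry, so none is chiral.

2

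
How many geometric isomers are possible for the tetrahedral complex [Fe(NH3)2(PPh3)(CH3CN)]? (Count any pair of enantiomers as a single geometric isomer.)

All four vertices of a tetrahedron are equivalent and mutually adjacent, so cis/trans isomerism cannot arise.
Only one geometric arrangement is possible.

1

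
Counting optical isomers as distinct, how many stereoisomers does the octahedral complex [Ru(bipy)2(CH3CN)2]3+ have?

The six octahedral sites form three mutually perpendicular trans pairs.
Each bipy is bidentate and must span two cis positions.
Systematic placement gives 2 geometric isomers: CH3CN trans; CH3CN cis (chiral).
One of these lacks any improper symmetry element and so occurs as an enantiomeric pair, giving 2 + 1 = 3 stereoisomers in total.

3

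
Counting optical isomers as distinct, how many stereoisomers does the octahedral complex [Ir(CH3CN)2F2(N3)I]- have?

8

In an octahedral complex each vertex has one trans partner and four cis neighbours.
The distinct arrangements are (6 in all): CH3CN trans, F trans; CH3CN trans, F cis; CH3CN cis, F cis (3 arrangements, 2 chiral); CH3CN cis, F trans.
Of these, 2 lack any improper symmetry element and so occur as enantiomeric pairs, giving 6 + 2 = 8 stereoisomers in total.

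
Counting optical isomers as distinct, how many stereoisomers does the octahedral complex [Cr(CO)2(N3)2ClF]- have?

8

The six octahedral sites form three mutually perpendicular trans pairs.
Systematic placement gives 6 geometric isomers: CO trans, N3 trans; CO trans, N3 cis; CO cis, N3 trans; CO cis, N3 cis (3 arrangements, 2 chiral).
Of these, 2 lack any improper symmetry element and so occur as enantiomeric pairs, giving 6 + 2 = 8 stereoisomers in total.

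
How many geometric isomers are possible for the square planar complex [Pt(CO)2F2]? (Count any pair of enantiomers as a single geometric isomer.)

A square has two trans pairs of vertices; adjacent vertices are cis.
There are 2 geometric isomers: CO cis; CO trans.

2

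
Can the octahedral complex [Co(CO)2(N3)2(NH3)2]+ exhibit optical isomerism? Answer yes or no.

An octahedron has six vertices in three trans pairs; every non-trans pair is cis.
Systematic placement gives 5 geometric isomers: CO trans, N3 trans, NH3 trans; CO trans, N3 cis, NH3 cis; CO cis, N3 cis, NH3 trans; CO cis, N3 cis, NH3 cis (chiral); CO cis, N3 trans, NH3 cis.
One of these lacks any improper symmetry element and so occurs as an enantiomeric pair, giving 5 + 1 = 6 stereoisomers in total.

yes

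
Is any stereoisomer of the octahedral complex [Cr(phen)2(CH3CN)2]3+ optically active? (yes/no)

In an octahedral complex each vertex has one trans partner and four cis neighbours.
Each phen is bidentate and must span two cis positions.
Working through the distinct placements yields 2 geometric isomers: CH3CN trans; CH3CN cis (chiral).
One of these lacks any improper symmetry element and so occurs as an enantiomeric pair, giving 2 + 1 = 3 stereoisomers in total.

yes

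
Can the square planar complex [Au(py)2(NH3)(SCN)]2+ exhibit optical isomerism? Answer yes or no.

no

A square has two trans pairs of vertices; adjacent vertices are cis.
There are 2 geometric isomers: py cis; py trans.
Each arrangement has an internal mirror plane or centre of symmetry, so none is chiral.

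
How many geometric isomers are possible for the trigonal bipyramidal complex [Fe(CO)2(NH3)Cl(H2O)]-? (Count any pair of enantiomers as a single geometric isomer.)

A trigonal bipyramid has two axial and three equatorial sites, which are chemically inequivalent.
Placing the ligands in turn and identifying arrangements related by rotation or reflection leaves 7 distinct geometric isomers.

7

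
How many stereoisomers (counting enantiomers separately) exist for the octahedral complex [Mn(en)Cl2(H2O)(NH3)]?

In an octahedral complex each vertex has one trans partner and four cis neighbours.
Each en is bidentate and must span two cis positions.
There are 4 geometric isomers: Cl trans; Cl cis (3 arrangements, 2 chiral).
Of these, 2 lack any improper symmetry element and so occur as enantiomeric pairs, giving 4 + 2 = 6 stereoisomers in total.

6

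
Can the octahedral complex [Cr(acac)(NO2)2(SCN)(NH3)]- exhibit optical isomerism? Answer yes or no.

yes

The six octahedral sites form three mutually perpendicular trans pairs.
Each acac is bidentate and must span two cis positions.
The distinct arrangements are (4 in all): NO2 cis (3 arrangements, 2 chiral); NO2 trans.
Of these, 2 lack any improper symmetry element and so occur as enantiomeric pairs, giving 4 + 2 = 6 stereoisomers in total.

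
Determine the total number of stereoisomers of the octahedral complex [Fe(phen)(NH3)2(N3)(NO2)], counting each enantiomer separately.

6

An octahedron has six vertices in three trans pairs; every non-trans pair is cis.
Each phen is bidentate and must span two cis positions.
There are 4 geometric isomers: NH3 cis (3 arrangements, 2 chiral); NH3 trans.
Of these, 2 lack any improper symmetry element and so occur as enantiomeric pairs, giving 4 + 2 = 6 stereoisomers in total.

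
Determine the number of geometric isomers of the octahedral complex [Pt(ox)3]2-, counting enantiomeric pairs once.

1

In an octahedral complex each vertex has one trans partner and four cis neighbours.
Each ox is bidentate and must span two cis positions.
Only one geometric arrangement is possible; it has no improper symmetry element, so it exists as a pair of enantiomers (2 stereoisomers).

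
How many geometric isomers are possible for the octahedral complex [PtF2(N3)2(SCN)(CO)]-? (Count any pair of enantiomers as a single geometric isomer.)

6

Systematic placement gives 6 geometric isomers: F cis, N3 cis (3 arrangements, 2 chiral); F cis, N3 trans; F trans, N3 cis; F trans, N3 trans.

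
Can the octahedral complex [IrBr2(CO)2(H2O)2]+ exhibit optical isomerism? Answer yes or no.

yes

There are 5 geometric isomers: Br trans, CO trans, H2O trans; Br trans, CO cis, H2O cis; Br cis, CO cis, H2O trans; Br cis, CO cis, H2O cis (chiral); Br cis, CO trans, H2O cis.
One of these lacks any improper symmetry element and so occurs as an enantiomeric pair, giving 5 + 1 = 6 stereoisomers in total.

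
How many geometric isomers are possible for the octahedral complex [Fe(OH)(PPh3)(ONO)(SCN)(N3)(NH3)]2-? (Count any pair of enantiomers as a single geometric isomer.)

15

Exhaustive case analysis gives 15 geometric isomers.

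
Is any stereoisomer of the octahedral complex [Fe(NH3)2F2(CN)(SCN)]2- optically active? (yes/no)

yes

There are 6 geometric isomers: NH3 cis, F cis (3 arrangements, 2 chiral); NH3 trans, F cis; NH3 cis, F trans; NH3 trans, F trans.
Of these, 2 lack any improper symmetry element and so occur as enantiomeric pairs, giving 6 + 2 = 8 stereoisomers in total.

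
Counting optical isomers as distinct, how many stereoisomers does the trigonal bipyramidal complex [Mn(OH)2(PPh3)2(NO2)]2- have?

6

A trigonal bipyramid has two axial and three equatorial sites, which are chemically inequivalent.
Placing the ligands in turn and identifying arrangements related by rotation or reflection leaves 5 distinct geometric isomers.
One of these lacks any improper symmetry element and so occurs as an enantiomeric pair, giving 5 + 1 = 6 stereoisomers in total.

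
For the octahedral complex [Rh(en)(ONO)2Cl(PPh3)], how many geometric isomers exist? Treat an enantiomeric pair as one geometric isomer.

4

Each en is bidentate and must span two cis positions.
There are 4 geometric isomers: ONO cis (3 arrangements, 2 chiral); ONO trans.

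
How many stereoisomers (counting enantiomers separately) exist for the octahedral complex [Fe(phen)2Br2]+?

3

An octahedron has six vertices in three trans pairs; every non-trans pair is cis.
Each phen is bidentate and must span two cis positions.
The distinct arrangements are (2 in all): Br trans; Br cis (chiral).
One of these lacks any improper symmetry element and so occurs as an enantiomeric pair, giving 2 + 1 = 3 stereoisomers in total.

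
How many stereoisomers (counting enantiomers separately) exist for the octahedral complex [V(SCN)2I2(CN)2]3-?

An octahedron has six vertices in three trans pairs; every non-trans pair is cis.
Systematic placement gives 5 geometric isomers: SCN trans, I trans, CN trans; SCN cis, I cis, CN trans; SCN trans, I cis, CN cis; SCN cis, I cis, CN cis (chiral); SCN cis, I trans, CN cis.
One of these lacks any improper symmetry element and so occurs as an enantiomeric pair, giving 5 + 1 = 6 stereoisomers in total.

6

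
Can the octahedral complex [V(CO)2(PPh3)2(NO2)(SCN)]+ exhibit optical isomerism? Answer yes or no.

The six octahedral sites form three mutually perpendicular trans pairs.
Working through the distinct placements yields 6 geometric isomers: CO trans, PPh3 cis; CO trans, PPh3 trans; CO cis, PPh3 cis (3 arrangements, 2 chiral); CO cis, PPh3 trans.
Of these, 2 lack any improper symmetry element and so occur as enantiomeric pairs, giving 6 + 2 = 8 stereoisomers in total.

yes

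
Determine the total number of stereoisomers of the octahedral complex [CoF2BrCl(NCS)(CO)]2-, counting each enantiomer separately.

In an octahedral complex each vertex has one trans partner and four cis neighbours.
Systematic enumeration (placing each ligand type in turn and discarding arrangements equivalent by rotation or reflection) gives 9 geometric isomers.
Of these, 6 lack any improper symmetry element and so occur as enantiomeric pairs, giving 9 + 6 = 15 stereoisomers in total.

15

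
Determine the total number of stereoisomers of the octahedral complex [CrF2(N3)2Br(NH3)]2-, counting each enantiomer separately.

In an octahedral complex each vertex has one trans partner and four cis neighbours.
Working through the distinct placements yields 6 geometric isomers: F cis, N3 cis (3 arrangements, 2 chiral); F cis, N3 trans; F trans, N3 cis; F trans, N3 trans.
Of these, 2 lack any improper symmetry element and so occur as enantiomeric pairs, giving 6 + 2 = 8 stereoisomers in total.

8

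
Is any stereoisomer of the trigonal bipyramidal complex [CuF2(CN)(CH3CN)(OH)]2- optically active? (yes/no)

yes

A trigonal bipyramid has two axial and three equatorial sites, which are chemically inequivalent.
Exhaustive case analysis gives 7 geometric isomers.
Of these, 3 lack any improper symmetry element and so occur as enantiomeric pairs, giving 7 + 3 = 10 stereoisomers in total.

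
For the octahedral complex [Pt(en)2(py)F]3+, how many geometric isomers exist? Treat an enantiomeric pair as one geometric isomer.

2

In an octahedral complex each vertex has one trans partner and four cis neighbours.
Each en is bidentate and must span two cis positions.
Working through the distinct placements yields 2 geometric isomers: py and F mutually cis (chiral); py and F mutually trans.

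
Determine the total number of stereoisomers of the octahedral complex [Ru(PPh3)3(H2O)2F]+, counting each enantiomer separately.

3

An octahedron has six vertices in three trans pairs; every non-trans pair is cis.
Systematic placement gives 3 geometric isomers: PPh3 mer, H2O cis; PPh3 mer, H2O trans; PPh3 fac, H2O cis.
Each arrangement has an internal mirror plane or centre of symmetry, so none is chiral.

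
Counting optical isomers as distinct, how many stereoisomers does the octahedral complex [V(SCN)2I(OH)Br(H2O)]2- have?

Exhaustive case analysis gives 9 geometric isomers.
Of these, 6 lack any improper symmetry element and so occur as enantiomeric pairs, giving 9 + 6 = 15 stereoisomers in total.

15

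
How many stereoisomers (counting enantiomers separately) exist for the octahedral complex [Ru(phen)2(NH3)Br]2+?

3

In an octahedral complex each vertex has one trans partner and four cis neighbours.
Each phen is bidentate and must span two cis positions.
Working through the distinct placements yields 2 geometric isomers: NH3 and Br mutually trans; NH3 and Br mutually cis (chiral).
One of these lacks any improper symmetry element and so occurs as an enantiomeric pair, giving 2 + 1 = 3 stereoisomers in total.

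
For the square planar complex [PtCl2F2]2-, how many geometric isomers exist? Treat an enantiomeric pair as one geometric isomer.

2

A square has two trans pairs of vertices; adjacent vertices are cis.
There are 2 geometric isomers: Cl cis; Cl trans.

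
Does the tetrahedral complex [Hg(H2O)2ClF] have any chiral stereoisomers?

Only one geometric arrangement is possible.

no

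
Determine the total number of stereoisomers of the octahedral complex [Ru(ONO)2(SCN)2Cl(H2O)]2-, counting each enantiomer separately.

An octahedron has six vertices in three trans pairs; every non-trans pair is cis.
Systematic placement gives 6 geometric isomers: ONO trans, SCN trans; ONO cis, SCN cis (3 arrangements, 2 chiral); ONO cis, SCN trans; ONO trans, SCN cis.
Of these, 2 lack any improper symmetry element and so occur as enantiomeric pairs, giving 6 + 2 = 8 stereoisomers in total.

8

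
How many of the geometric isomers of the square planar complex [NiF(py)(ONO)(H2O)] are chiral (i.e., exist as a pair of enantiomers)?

In a square planar complex each vertex has one trans partner and two cis neighbours.
There are 3 geometric isomers: (F/ONO trans, H2O/py trans); (F/py trans, H2O/ONO trans); (F/H2O trans, ONO/py trans).
Each arrangement has an internal mirror plane or centre of symmetry, so none is chiral.

0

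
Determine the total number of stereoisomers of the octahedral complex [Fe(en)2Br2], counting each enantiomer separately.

An octahedron has six vertices in three trans pairs; every non-trans pair is cis.
Each en is bidentate and must span two cis positions.
Working through the distinct placements yields 2 geometric isomers: Br trans; Br cis (chiral).
One of these lacks any improper symmetry element and so occurs as an enantiomeric pair, giving 2 + 1 = 3 stereoisomers in total.

3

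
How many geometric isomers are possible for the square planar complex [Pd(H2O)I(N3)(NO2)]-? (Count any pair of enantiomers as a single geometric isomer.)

3

In a square planar complex each vertex has one trans partner and two cis neighbours.
Working through the distinct placements yields 3 geometric isomers: (H2O/N3 trans, I/NO2 trans); (H2O/NO2 trans, I/N3 trans); (H2O/I trans, N3/NO2 trans).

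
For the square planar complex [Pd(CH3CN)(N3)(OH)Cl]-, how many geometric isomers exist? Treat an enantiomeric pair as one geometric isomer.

3

In a square planar complex each vertex has one trans partner and two cis neighbours.
There are 3 geometric isomers: (CH3CN/N3 trans, Cl/OH trans); (CH3CN/OH trans, Cl/N3 trans); (CH3CN/Cl trans, N3/OH trans).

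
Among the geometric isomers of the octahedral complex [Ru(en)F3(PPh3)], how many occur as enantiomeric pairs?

0

The six octahedral sites form three mutually perpendicular trans pairs.
Each en is bidentate and must span two cis positions.
The distinct arrangements are (2 in all): F mer; F fac.
Each arrangement has an internal mirror plane or centre of symmetry, so none is chiral.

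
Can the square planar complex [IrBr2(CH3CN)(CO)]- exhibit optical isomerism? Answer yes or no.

no

Working through the distinct placements yields 2 geometric isomers: Br cis; Br trans.
Each arrangement has an internal mirror plane or centre of symmetry, so none is chiral.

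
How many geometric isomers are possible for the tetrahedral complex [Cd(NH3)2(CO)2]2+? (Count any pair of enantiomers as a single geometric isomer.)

1

In a tetrahedral complex all four positions are equivalent and every pair of ligands is adjacent — there is no cis/trans distinction.
Only one geometric arrangement is possible.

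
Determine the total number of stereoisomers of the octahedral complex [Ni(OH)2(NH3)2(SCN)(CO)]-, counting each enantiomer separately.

There are 6 geometric isomers: OH cis, NH3 cis (3 arrangements, 2 chiral); OH trans, NH3 cis; OH cis, NH3 trans; OH trans, NH3 trans.
Of these, 2 lack any improper symmetry element and so occur as enantiomeric pairs, giving 6 + 2 = 8 stereoisomers in total.

8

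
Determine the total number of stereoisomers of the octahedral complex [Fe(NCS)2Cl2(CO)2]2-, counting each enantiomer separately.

6

There are 5 geometric isomers: NCS trans, Cl trans, CO trans; NCS cis, Cl cis, CO trans; NCS trans, Cl cis, CO cis; NCS cis, Cl cis, CO cis (chiral); NCS cis, Cl trans, CO cis.
One of these lacks any improper symmetry element and so occurs as an enantiomeric pair, giving 5 + 1 = 6 stereoisomers in total.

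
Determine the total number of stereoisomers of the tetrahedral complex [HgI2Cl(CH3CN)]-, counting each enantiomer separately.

Only one geometric arrangement is possible.

1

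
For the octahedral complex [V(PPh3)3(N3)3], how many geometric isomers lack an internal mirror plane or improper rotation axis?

The six octahedral sites form three mutually perpendicular trans pairs.
The distinct arrangements are (2 in all): PPh3 mer; PPh3 fac.
Each arrangement has an internal mirror plane or centre of symmetry, so none is chiral.

0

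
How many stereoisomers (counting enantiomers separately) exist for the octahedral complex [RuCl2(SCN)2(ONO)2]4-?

6

The six octahedral sites form three mutually perpendicular trans pairs.
There are 5 geometric isomers: Cl trans, SCN trans, ONO trans; Cl trans, SCN cis, ONO cis; Cl cis, SCN trans, ONO cis; Cl cis, SCN cis, ONO cis (chiral); Cl cis, SCN cis, ONO trans.
One of these lacks any improper symmetry element and so occurs as an enantiomeric pair, giving 5 + 1 = 6 stereoisomers in total.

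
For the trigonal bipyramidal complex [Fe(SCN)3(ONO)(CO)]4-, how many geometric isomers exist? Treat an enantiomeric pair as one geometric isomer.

A trigonal bipyramid has two axial and three equatorial sites, which are chemically inequivalent.
There are 4 geometric isomers: ONO axial, CO axial; ONO equatorial, CO axial; ONO axial, CO equatorial; ONO equatorial, CO equatorial.

4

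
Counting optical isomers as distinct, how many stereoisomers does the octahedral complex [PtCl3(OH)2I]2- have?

In an octahedral complex each vertex has one trans partner and four cis neighbours.
Working through the distinct placements yields 3 geometric isomers: Cl mer, OH trans; Cl mer, OH cis; Cl fac, OH cis.
Each arrangement has an internal mirror plane or centre of symmetry, so none is chiral.

3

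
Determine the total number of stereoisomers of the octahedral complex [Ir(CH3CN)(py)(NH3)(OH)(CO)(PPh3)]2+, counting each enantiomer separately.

30

An octahedron has six vertices in three trans pairs; every non-trans pair is cis.
Exhaustive case analysis gives 15 geometric isomers.
Of these, 15 lack any improper symmetry element and so occur as enantiomeric pairs, giving 15 + 15 = 30 stereoisomers in total.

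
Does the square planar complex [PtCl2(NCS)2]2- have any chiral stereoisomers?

Systematic placement gives 2 geometric isomers: Cl cis; Cl trans.
Each arrangement has an internal mirror plane or centre of symmetry, so none is chiral.

no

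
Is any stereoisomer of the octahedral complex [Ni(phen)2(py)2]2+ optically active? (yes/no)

yes

An octahedron has six vertices in three trans pairs; every non-trans pair is cis.
Each phen is bidentate and must span two cis positions.
The distinct arrangements are (2 in all): py trans; py cis (chiral).
One of these lacks any improper symmetry element and so occurs as an enantiomeric pair, giving 2 + 1 = 3 stereoisomers in total.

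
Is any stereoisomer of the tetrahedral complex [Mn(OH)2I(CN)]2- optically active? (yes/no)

In a tetrahedral complex all four positions are equivalent and every pair of ligands is adjacent — there is no cis/trans distinction.
Only one geometric arrangement is possible.

no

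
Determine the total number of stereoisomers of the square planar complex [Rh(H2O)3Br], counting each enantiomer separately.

1

In a square planar complex each vertex has one trans partner and two cis neighbours.
Only one geometric arrangement is possible.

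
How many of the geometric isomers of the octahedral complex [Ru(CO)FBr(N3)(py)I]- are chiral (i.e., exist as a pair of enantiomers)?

An octahedron has six vertices in three trans pairs; every non-trans pair is cis.
Exhaustive case analysis gives 15 geometric isomers.
Of these, 15 lack any improper symmetry element and so occur as enantiomeric pairs, giving 15 + 15 = 30 stereoisomers in total.

15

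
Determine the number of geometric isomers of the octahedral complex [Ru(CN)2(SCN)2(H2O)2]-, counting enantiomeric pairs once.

In an octahedral complex each vertex has one trans partner and four cis neighbours.
Working through the distinct placements yields 5 geometric isomers: CN trans, SCN trans, H2O trans; CN trans, SCN cis, H2O cis; CN cis, SCN trans, H2O cis; CN cis, SCN cis, H2O cis (chiral); CN cis, SCN cis, H2O trans.

5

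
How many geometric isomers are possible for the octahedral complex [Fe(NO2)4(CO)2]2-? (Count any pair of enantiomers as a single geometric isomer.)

2

An octahedron has six vertices in three trans pairs; every non-trans pair is cis.
Working through the distinct placements yields 2 geometric isomers: CO trans; CO cis.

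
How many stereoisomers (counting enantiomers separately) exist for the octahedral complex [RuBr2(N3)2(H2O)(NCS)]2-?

8

In an octahedral complex each vertex has one trans partner and four cis neighbours.
Working through the distinct placements yields 6 geometric isomers: Br trans, N3 cis; Br trans, N3 trans; Br cis, N3 cis (3 arrangements, 2 chiral); Br cis, N3 trans.
Of these, 2 lack any improper symmetry element and so occur as enantiomeric pairs, giving 6 + 2 = 8 stereoisomers in total.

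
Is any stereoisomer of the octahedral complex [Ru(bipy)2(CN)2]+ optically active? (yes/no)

In an octahedral complex each vertex has one trans partner and four cis neighbours.
Each bipy is bidentate and must span two cis positions.
There are 2 geometric isomers: CN trans; CN cis (chiral).
One of these lacks any improper symmetry element and so occurs as an enantiomeric pair, giving 2 + 1 = 3 stereoisomers in total.

yes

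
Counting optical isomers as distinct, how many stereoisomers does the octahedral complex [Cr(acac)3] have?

2

In an octahedral complex each vertex has one trans partner and four cis neighbours.
Each acac is bidentate and must span two cis positions.
Only one geometric arrangement is possible; it has no improper symmetry element, so it exists as a pair of enantiomers (2 stereoisomers).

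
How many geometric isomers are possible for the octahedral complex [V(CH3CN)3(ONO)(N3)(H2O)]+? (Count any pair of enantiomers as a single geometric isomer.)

4

An octahedron has six vertices in three trans pairs; every non-trans pair is cis.
Working through the distinct placements yields 4 geometric isomers: CH3CN mer (3 arrangements); CH3CN fac (chiral).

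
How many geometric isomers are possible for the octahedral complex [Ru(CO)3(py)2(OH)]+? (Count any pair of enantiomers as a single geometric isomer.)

An octahedron has six vertices in three trans pairs; every non-trans pair is cis.
The distinct arrangements are (3 in all): CO mer, py trans; CO mer, py cis; CO fac, py cis.

3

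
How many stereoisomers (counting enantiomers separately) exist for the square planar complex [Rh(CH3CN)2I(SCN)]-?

A square has two trans pairs of vertices; adjacent vertices are cis.
Working through the distinct placements yields 2 geometric isomers: CH3CN cis; CH3CN trans.
Each arrangement has an internal mirror plane or centre of symmetry, so none is chiral.

2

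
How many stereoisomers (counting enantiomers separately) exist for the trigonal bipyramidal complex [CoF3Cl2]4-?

3

A trigonal bipyramid has two axial and three equatorial sites, which are chemically inequivalent.
The distinct arrangements are (3 in all): Cl both axial; Cl one axial, one equatorial; Cl both equatorial.
Each arrangement has an internal mirror plane or centre of symmetry, so none is chiral.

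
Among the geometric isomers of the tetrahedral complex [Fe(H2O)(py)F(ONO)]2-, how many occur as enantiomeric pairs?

1

In a tetrahedral complex all four positions are equivalent and every pair of ligands is adjacent — there is no cis/trans distinction.
Only one geometric arrangement is possible; it has no improper symmetry element, so it exists as a pair of enantiomers (2 stereoisomers).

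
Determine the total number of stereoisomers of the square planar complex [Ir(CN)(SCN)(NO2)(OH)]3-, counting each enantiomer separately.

3

A square has two trans pairs of vertices; adjacent vertices are cis.
There are 3 geometric isomers: (CN/OH trans, NO2/SCN trans); (CN/SCN trans, NO2/OH trans); (CN/NO2 trans, OH/SCN trans).
Each arrangement has an internal mirror plane or centre of symmetry, so none is chiral.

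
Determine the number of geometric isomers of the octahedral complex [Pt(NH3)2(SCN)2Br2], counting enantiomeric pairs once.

5

In an octahedral complex each vertex has one trans partner and four cis neighbours.
Systematic placement gives 5 geometric isomers: NH3 trans, SCN trans, Br trans; NH3 cis, SCN cis, Br trans; NH3 cis, SCN trans, Br cis; NH3 cis, SCN cis, Br cis (chiral); NH3 trans, SCN cis, Br cis.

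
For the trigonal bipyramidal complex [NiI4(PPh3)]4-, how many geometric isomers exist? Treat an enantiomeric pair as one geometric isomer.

2

A trigonal bipyramid has two axial and three equatorial sites, which are chemically inequivalent.
Working through the distinct placements yields 2 geometric isomers: PPh3 equatorial; PPh3 axial.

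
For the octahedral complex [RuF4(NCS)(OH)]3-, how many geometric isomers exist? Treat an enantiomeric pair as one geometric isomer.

The distinct arrangements are (2 in all): NCS and OH mutually trans; NCS and OH mutually cis.

2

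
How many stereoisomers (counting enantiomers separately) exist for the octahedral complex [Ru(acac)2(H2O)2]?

Each acac is bidentate and must span two cis positions.
Systematic placement gives 2 geometric isomers: H2O trans; H2O cis (chiral).
One of these lacks any improper symmetry element and so occurs as an enantiomeric pair, giving 2 + 1 = 3 stereoisomers in total.

3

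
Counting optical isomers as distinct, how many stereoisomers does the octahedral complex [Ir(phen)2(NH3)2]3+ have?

The six octahedral sites form three mutually perpendicular trans pairs.
Each phen is bidentate and must span two cis positions.
Working through the distinct placements yields 2 geometric isomers: NH3 trans; NH3 cis (chiral).
One of these lacks any improper symmetry element and so occurs as an enantiomeric pair, giving 2 + 1 = 3 stereoisomers in total.

3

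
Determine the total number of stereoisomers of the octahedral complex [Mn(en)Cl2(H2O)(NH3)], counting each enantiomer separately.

The six octahedral sites form three mutually perpendicular trans pairs.
Each en is bidentate and must span two cis positions.
There are 4 geometric isomers: Cl trans; Cl cis (3 arrangements, 2 chiral).
Of these, 2 lack any improper symmetry element and so occur as enantiomeric pairs, giving 4 + 2 = 6 stereoisomers in total.

6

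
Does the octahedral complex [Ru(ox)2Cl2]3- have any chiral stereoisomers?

yes

In an octahedral complex each vertex has one trans partner and four cis neighbours.
Each ox is bidentate and must span two cis positions.
There are 2 geometric isomers: Cl trans; Cl cis (chiral).
One of these lacks any improper symmetry element and so occurs as an enantiomeric pair, giving 2 + 1 = 3 stereoisomers in total.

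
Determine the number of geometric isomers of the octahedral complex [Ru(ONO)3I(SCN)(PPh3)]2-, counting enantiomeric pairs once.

4

An octahedron has six vertices in three trans pairs; every non-trans pair is cis.
Working through the distinct placements yields 4 geometric isomers: ONO mer (3 arrangements); ONO fac (chiral).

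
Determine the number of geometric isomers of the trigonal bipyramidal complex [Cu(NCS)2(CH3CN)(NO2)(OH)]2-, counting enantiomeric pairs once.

7

A trigonal bipyramid has two axial and three equatorial sites, which are chemically inequivalent.
Systematic enumeration (placing each ligand type in turn and discarding arrangements equivalent by rotation or reflection) gives 7 geometric isomers.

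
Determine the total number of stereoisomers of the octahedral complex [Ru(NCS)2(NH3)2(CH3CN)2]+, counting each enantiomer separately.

An octahedron has six vertices in three trans pairs; every non-trans pair is cis.
There are 5 geometric isomers: NCS trans, NH3 trans, CH3CN trans; NCS cis, NH3 cis, CH3CN trans; NCS cis, NH3 trans, CH3CN cis; NCS cis, NH3 cis, CH3CN cis (chiral); NCS trans, NH3 cis, CH3CN cis.
One of these lacks any improper symmetry element and so occurs as an enantiomeric pair, giving 5 + 1 = 6 stereoisomers in total.

6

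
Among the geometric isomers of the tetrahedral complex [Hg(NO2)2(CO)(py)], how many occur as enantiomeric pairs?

0

In a tetrahedral complex all four positions are equivalent and every pair of ligands is adjacent — there is no cis/trans distinction.
Only one geometric arrangement is possible.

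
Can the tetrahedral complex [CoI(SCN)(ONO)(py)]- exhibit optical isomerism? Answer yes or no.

In a tetrahedral complex all four positions are equivalent and every pair of ligands is adjacent — there is no cis/trans distinction.
Only one geometric arrangement is possible; it has no improper symmetry element, so it exists as a pair of enantiomers (2 stereoisomers).

yes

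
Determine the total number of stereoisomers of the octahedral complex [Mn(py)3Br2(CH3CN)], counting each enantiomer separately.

The six octahedral sites form three mutually perpendicular trans pairs.
The distinct arrangements are (3 in all): py mer, Br trans; py mer, Br cis; py fac, Br cis.
Each arrangement has an internal mirror plane or centre of symmetry, so none is chiral.

3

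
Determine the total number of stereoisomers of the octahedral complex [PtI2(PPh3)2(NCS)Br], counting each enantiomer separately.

8

An octahedron has six vertices in three trans pairs; every non-trans pair is cis.
There are 6 geometric isomers: I cis, PPh3 trans; I cis, PPh3 cis (3 arrangements, 2 chiral); I trans, PPh3 trans; I trans, PPh3 cis.
Of these, 2 lack any improper symmetry element and so occur as enantiomeric pairs, giving 6 + 2 = 8 stereoisomers in total.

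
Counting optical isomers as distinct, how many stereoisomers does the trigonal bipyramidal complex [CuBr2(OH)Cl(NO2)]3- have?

Exhaustive case analysis gives 7 geometric isomers.
Of these, 3 lack any improper symmetry element and so occur as enantiomeric pairs, giving 7 + 3 = 10 stereoisomers in total.

10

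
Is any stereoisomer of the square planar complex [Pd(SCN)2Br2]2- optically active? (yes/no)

no

Systematic placement gives 2 geometric isomers: SCN cis; SCN trans.
Each arrangement has an internal mirror plane or centre of symmetry, so none is chiral.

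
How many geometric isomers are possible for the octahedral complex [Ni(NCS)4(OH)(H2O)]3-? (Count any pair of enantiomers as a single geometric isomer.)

In an octahedral complex each vertex has one trans partner and four cis neighbours.
There are 2 geometric isomers: OH and H2O mutually cis; OH and H2O mutually trans.

2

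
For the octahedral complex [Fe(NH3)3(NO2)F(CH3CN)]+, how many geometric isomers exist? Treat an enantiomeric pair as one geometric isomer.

An octahedron has six vertices in three trans pairs; every non-trans pair is cis.
The distinct arrangements are (4 in all): NH3 mer (3 arrangements); NH3 fac (chiral).

4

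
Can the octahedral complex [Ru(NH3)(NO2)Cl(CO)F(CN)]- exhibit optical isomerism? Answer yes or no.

yes

The six octahedral sites form three mutually perpendicular trans pairs.
Exhaustive case analysis gives 15 geometric isomers.
Of these, 15 lack any improper symmetry element and so occur as enantiomeric pairs, giving 15 + 15 = 30 stereoisomers in total.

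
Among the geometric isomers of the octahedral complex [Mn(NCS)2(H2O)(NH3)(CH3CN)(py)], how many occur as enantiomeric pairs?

6

In an octahedral complex each vertex has one trans partner and four cis neighbours.
Exhaustive case analysis gives 9 geometric isomers.
Of these, 6 lack any improper symmetry element and so occur as enantiomeric pairs, giving 9 + 6 = 15 stereoisomers in total.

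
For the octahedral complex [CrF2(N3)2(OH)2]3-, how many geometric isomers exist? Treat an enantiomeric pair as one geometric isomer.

In an octahedral complex each vertex has one trans partner and four cis neighbours.
Systematic placement gives 5 geometric isomers: F trans, N3 trans, OH trans; F trans, N3 cis, OH cis; F cis, N3 cis, OH trans; F cis, N3 cis, OH cis (chiral); F cis, N3 trans, OH cis.

5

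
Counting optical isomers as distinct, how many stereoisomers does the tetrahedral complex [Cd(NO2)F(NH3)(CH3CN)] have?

2

In a tetrahedral complex all four positions are equivalent and every pair of ligands is adjacent — there is no cis/trans distinction.
Only one geometric arrangement is possible; it has no improper symmetry element, so it exists as a pair of enantiomers (2 stereoisomers).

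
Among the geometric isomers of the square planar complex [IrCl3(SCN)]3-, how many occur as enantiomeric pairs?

0

Only one geometric arrangement is possible.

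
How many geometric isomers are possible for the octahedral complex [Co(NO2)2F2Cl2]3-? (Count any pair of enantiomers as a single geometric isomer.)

5

There are 5 geometric isomers: NO2 trans, F trans, Cl trans; NO2 cis, F cis, Cl trans; NO2 trans, F cis, Cl cis; NO2 cis, F cis, Cl cis (chiral); NO2 cis, F trans, Cl cis.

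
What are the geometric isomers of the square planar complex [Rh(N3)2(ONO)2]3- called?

cis and trans

The distinct arrangements are (2 in all): N3 cis; N3 trans.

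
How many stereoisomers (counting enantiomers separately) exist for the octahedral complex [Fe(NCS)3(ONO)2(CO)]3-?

3

In an octahedral complex each vertex has one trans partner and four cis neighbours.
There are 3 geometric isomers: NCS mer, ONO trans; NCS fac, ONO cis; NCS mer, ONO cis.
Each arrangement has an internal mirror plane or centre of symmetry, so none is chiral.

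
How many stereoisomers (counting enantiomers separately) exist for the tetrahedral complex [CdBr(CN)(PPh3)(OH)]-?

2

All four vertices of a tetrahedron are equivalent and mutually adjacent, so cis/trans isomerism cannot arise.
Only one geometric arrangement is possible; it has no improper symmetry element, so it exists as a pair of enantiomers (2 stereoisomers).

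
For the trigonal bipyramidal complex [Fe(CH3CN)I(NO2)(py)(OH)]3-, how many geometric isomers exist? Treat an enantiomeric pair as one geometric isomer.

10

In a trigonal bipyramid the two axial positions differ from the three equatorial ones.
Systematic enumeration (placing each ligand type in turn and discarding arrangements equivalent by rotation or reflection) gives 10 geometric isomers.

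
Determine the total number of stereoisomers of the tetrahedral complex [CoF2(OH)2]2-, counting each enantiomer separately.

1

In a tetrahedral complex all four positions are equivalent and every pair of ligands is adjacent — there is no cis/trans distinction.
Only one geometric arrangement is possible.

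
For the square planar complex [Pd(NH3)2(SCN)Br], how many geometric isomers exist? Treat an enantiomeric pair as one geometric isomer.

2

A square has two trans pairs of vertices; adjacent vertices are cis.
The distinct arrangements are (2 in all): NH3 cis; NH3 trans.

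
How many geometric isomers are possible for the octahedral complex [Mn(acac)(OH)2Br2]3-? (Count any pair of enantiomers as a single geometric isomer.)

In an octahedral complex each vertex has one trans partner and four cis neighbours.
Each acac is bidentate and must span two cis positions.
There are 3 geometric isomers: OH cis, Br trans; OH cis, Br cis (chiral); OH trans, Br cis.

3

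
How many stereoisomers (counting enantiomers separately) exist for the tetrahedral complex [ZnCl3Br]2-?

1

All four vertices of a tetrahedron are equivalent and mutually adjacent, so cis/trans isomerism cannot arise.
Only one geometric arrangement is possible.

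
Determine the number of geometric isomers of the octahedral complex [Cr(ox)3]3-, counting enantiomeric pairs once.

The six octahedral sites form three mutually perpendicular trans pairs.
Each ox is bidentate and must span two cis positions.
Only one geometric arrangement is possible; it has no improper symmetry element, so it exists as a pair of enantiomers (2 stereoisomers).

1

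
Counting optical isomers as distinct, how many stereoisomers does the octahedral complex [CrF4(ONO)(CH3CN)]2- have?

2

In an octahedral complex each vertex has one trans partner and four cis neighbours.
Working through the distinct placements yields 2 geometric isomers: ONO and CH3CN mutually cis; ONO and CH3CN mutually trans.
Each arrangement has an internal mirror plane or centre of symmetry, so none is chiral.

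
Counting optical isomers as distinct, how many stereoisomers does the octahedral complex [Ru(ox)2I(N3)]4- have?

3

Each ox is bidentate and must span two cis positions.
Systematic placement gives 2 geometric isomers: I and N3 mutually trans; I and N3 mutually cis (chiral).
One of these lacks any improper symmetry element and so occurs as an enantiomeric pair, giving 2 + 1 = 3 stereoisomers in total.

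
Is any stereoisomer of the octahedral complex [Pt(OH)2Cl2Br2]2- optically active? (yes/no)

yes

Systematic placement gives 5 geometric isomers: OH trans, Cl trans, Br trans; OH cis, Cl cis, Br trans; OH trans, Cl cis, Br cis; OH cis, Cl cis, Br cis (chiral); OH cis, Cl trans, Br cis.
One of these lacks any improper symmetry element and so occurs as an enantiomeric pair, giving 5 + 1 = 6 stereoisomers in total.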